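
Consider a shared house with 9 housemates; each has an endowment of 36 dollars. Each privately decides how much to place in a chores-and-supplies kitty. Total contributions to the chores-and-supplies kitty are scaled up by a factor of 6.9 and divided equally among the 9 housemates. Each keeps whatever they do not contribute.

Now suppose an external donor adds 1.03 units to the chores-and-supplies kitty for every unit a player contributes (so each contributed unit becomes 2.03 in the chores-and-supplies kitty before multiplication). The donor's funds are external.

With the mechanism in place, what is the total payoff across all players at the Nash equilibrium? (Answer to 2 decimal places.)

The effective private return per unit is now 6.9 × 2.03 / 9 = 1.5563 > 1, so every player's dominant strategy flips to full contribution.
So the Nash equilibrium is full contribution by all 9; the group earns 6.9 × 2.03 × 324 = 4538.27.

4538.27 dollars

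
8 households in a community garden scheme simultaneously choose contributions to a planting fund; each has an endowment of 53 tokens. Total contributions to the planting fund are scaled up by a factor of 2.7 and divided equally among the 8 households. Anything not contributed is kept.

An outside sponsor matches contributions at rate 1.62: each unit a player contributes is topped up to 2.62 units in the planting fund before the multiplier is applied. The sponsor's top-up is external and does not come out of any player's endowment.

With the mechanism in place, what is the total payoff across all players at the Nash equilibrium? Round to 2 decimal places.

With the mechanism, a contributed unit returns 2.7 × 2.62 / 8 = 0.8843 per unit of net cost — still below 1 — so contributing 0 remains dominant for every player.
Everyone keeps their endowment and the group total is 8 × 53 = 424.

424.00 tokens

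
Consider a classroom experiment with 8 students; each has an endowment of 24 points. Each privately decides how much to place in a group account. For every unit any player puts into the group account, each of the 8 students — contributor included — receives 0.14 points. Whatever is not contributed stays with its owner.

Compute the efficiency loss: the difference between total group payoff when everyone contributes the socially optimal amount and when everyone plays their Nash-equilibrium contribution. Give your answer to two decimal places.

The private return per contributed unit is 0.14 < 1, so contributing 0 is dominant for every player. At the Nash equilibrium everyone keeps their 24, and the group total is 8 × 24 = 192.
Each contributed unit returns 1.120 to the group as a whole (0.14 to each of 8 players), which exceeds 1, so the social optimum is full contribution: group total = 1.120 × 192 = 215.04.
Efficiency loss = 215.04 − 192 = 23.04.

23.04 points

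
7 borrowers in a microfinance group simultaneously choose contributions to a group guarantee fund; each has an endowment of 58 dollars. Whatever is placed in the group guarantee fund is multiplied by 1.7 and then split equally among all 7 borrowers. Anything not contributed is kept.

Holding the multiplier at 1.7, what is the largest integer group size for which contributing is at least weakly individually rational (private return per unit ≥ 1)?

1

Private return per unit is 1.7/(group size), which is ≥ 1 whenever the group size is ≤ 1.7.
The largest such integer is 1.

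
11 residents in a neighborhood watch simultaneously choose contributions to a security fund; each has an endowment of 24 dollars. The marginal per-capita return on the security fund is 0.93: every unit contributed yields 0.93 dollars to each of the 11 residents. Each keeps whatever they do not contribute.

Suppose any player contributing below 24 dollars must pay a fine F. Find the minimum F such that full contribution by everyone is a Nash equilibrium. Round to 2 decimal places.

Given the others contribute fully, the best deviation is to contribute 0 (any partial contribution still incurs the fine and gives up units whose private return 0.93 is below 1).
Deviating from 24 to 0 saves 24 dollars but forfeits the deviator's share of the drop in the security fund: 0.93 × 24 = 22.32.
So the deviation gain is 24 − 22.32 = 1.68, and the fine must be at least 1.68 dollars to wipe it out.

1.68 dollars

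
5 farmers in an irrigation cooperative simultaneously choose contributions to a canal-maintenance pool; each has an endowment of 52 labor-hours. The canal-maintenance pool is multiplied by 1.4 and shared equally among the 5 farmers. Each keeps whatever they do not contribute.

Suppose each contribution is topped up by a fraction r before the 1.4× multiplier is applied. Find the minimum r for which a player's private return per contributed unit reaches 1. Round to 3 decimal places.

2.571

With matching at rate r, one contributed unit becomes (1 + r) in the canal-maintenance pool and returns 1.4 × (1 + r) / 5 to the contributor.
Setting this equal to 1: 1 + r = 5/1.4 = 3.5714.
So the minimum matching rate is r = 3.5714 − 1 = 2.571.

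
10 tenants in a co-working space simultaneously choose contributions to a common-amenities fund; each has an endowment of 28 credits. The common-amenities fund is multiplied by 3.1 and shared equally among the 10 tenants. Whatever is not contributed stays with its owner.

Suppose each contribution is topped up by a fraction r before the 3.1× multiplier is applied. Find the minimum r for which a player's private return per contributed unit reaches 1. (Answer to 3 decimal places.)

2.226

With matching at rate r, one contributed unit becomes (1 + r) in the common-amenities fund and returns 3.1 × (1 + r) / 10 to the contributor.
Setting this equal to 1: 1 + r = 10/3.1 = 3.2258.
So the minimum matching rate is r = 3.2258 − 1 = 2.226.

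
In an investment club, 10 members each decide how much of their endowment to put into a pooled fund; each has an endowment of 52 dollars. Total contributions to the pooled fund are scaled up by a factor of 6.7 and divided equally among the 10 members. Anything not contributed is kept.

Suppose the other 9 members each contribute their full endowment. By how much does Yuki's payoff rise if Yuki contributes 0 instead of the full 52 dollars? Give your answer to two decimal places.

Switching from a contribution of 52 to 0 lets Yuki keep an extra 52 dollars, but lowers the pooled fund by 52, which costs Yuki their own share of that drop: 6.7/10 × 52 = 34.84.
Net gain = 52 − 34.84 = 17.16. The private return per contributed unit (0.6700) is below 1, so free-riding is indeed the best response regardless of what the others do.

17.16 dollars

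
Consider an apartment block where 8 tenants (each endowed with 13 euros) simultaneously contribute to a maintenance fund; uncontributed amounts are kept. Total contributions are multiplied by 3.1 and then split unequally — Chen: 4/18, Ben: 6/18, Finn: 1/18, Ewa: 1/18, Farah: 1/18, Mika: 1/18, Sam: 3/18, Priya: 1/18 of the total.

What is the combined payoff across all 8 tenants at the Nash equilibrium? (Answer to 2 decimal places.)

131.30 euros

Each unit j contributes comes back to j as 3.1 × (j's share), so j prefers to contribute only if that share exceeds 1/3.1 = 0.3226; otherwise keeping the unit dominates.
The only share above 0.3226 is Ben's 6/18, contributing 13; the remaining 7 contribute 0. Total contributed: 13.
The maintenance fund pays out 3.1 × 13 = 40.30 in total (split across the unequal shares, but the aggregate is all that matters for the group sum).
The 7 free-riders keep 13 each, adding 91. Group total = 91 + 40.30 = 131.30.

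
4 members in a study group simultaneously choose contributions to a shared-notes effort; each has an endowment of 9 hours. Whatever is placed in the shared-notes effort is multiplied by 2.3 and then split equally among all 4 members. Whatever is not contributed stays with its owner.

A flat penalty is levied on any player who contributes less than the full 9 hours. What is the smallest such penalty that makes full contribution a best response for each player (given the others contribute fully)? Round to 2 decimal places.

3.83 hours

Given the others contribute fully, the best deviation is to contribute 0 (any partial contribution still incurs the fine and gives up units whose private return 0.5750 is below 1).
Deviating from 9 to 0 saves 9 hours but forfeits the deviator's share of the drop in the shared-notes effort: 2.3/4 × 9 = 5.17.
So the deviation gain is 9 − 5.17 = 3.83, and the fine must be at least 3.83 hours to wipe it out.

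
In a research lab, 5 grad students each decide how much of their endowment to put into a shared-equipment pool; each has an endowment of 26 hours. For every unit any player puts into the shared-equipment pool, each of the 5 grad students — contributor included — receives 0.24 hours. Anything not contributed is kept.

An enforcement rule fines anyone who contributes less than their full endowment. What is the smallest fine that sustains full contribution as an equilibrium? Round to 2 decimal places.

19.76 hours

Given the others contribute fully, the best deviation is to contribute 0 (any partial contribution still incurs the fine and gives up units whose private return 0.24 is below 1).
Deviating from 26 to 0 saves 26 hours but forfeits the deviator's share of the drop in the shared-equipment pool: 0.24 × 26 = 6.24.
So the deviation gain is 26 − 6.24 = 19.76, and the fine must be at least 19.76 hours to wipe it out.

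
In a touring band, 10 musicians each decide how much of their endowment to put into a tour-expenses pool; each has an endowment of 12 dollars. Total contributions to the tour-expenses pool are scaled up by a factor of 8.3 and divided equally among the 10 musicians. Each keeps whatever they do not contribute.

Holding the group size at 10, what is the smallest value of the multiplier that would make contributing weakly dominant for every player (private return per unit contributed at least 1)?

10

A contributed unit returns (multiplier)/10 to its contributor.
This reaches 1 exactly when the multiplier is 10.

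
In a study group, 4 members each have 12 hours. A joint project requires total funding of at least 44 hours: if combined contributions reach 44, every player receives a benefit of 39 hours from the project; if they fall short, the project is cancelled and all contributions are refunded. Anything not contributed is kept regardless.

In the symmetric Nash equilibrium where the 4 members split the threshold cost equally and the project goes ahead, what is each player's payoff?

Equal share of the threshold: 44/4 = 11.
At this profile no one gains by cutting their contribution: any cut drops the total below 44, the project is cancelled, contributions are refunded, and the deviator ends with 12, which is less than 12 − 11 + 39 = 40. Contributing more than 11 just wastes the excess. So contributing exactly 11 is a best response.
Each player's payoff: 12 − 11 + 39 = 40.

40 hours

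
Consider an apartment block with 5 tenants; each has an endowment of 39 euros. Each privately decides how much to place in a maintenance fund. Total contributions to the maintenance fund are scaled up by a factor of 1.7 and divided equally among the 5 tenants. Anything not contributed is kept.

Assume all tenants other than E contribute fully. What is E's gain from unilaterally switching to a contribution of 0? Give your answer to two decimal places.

Switching from a contribution of 39 to 0 lets E keep an extra 39 euros, but lowers the maintenance fund by 39, which costs E their own share of that drop: 1.7/5 × 39 = 13.26.
Net gain = 39 − 13.26 = 25.74. The private return per contributed unit (0.3400) is below 1, so free-riding is indeed the best response regardless of what the others do.

25.74 euros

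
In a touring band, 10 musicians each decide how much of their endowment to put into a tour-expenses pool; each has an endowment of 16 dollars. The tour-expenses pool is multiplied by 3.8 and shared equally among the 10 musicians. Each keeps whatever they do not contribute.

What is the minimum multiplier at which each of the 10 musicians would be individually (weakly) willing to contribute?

10

A contributed unit returns (multiplier)/10 to its contributor.
This reaches 1 exactly when the multiplier is 10.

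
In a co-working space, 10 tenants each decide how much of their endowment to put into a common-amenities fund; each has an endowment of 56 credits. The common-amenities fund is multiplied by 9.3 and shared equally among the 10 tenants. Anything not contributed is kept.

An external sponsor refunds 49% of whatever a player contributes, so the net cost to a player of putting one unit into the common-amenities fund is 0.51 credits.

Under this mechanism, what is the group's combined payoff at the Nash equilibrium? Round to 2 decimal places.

5482.40 credits

Under the mechanism each unit contributed yields (9.3/10) / 0.51 = 1.8235 back to its contributor per unit of net cost, which exceeds 1, making full contribution the dominant choice for everyone.
So the Nash equilibrium is full contribution by all 10; the group earns 10 × (56 × 0.49 + 9.3 × 56) = 5482.40.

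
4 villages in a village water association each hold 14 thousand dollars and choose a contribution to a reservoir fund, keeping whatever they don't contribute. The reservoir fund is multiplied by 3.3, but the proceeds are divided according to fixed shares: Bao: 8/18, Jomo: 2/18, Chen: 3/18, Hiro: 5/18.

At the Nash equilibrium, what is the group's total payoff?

Each unit j contributes comes back to j as 3.3 × (j's share), so j prefers to contribute only if that share exceeds 1/3.3 = 0.3030; otherwise keeping the unit dominates.
Only Bao (8/18) clears that bar, contributing 14; the remaining 3 contribute 0. Total contributed: 14.
The reservoir fund pays out 3.3 × 14 = 46.20 in total (split across the unequal shares, but the aggregate is all that matters for the group sum).
The 3 free-riders keep 14 each, adding 42. Group total = 42 + 46.20 = 88.20.

88.20 thousand dollars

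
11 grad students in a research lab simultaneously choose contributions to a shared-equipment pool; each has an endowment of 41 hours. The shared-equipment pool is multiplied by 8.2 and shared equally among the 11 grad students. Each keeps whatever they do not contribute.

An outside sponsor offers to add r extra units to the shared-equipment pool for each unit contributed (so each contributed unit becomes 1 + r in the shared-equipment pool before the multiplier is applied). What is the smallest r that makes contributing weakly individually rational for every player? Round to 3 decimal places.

With matching at rate r, one contributed unit becomes (1 + r) in the shared-equipment pool and returns 8.2 × (1 + r) / 11 to the contributor.
Setting this equal to 1: 1 + r = 11/8.2 = 1.3415.
So the minimum matching rate is r = 1.3415 − 1 = 0.341.

0.341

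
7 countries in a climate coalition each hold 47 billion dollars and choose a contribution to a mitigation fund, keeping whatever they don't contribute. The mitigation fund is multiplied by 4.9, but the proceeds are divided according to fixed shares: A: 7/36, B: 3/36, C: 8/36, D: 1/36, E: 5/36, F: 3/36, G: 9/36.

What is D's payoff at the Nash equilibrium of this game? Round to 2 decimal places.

A player with share s gets back 4.9·s per unit contributed, so full contribution is dominant for anyone with s > 1/4.9 = 0.2041 and zero contribution is dominant for anyone below.
The shares above 0.2041 belong to C and G, contributing 47 each; the remaining 5 contribute 0. Total contributed: 94.
D keeps 47 and receives 4.9 × 94 × 1/36 = 12.79 from the mitigation fund, for a payoff of 59.79.

59.79 billion dollars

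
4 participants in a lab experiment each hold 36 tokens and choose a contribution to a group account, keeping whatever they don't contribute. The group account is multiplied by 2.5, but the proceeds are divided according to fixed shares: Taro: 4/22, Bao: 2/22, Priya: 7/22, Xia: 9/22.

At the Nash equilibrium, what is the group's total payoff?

A player with share s gets back 2.5·s per unit contributed, so full contribution is dominant for anyone with s > 1/2.5 = 0.4000 and zero contribution is dominant for anyone below.
Xia alone (share 9/22) is above the threshold, contributing 36; the remaining 3 contribute 0. Total contributed: 36.
The group account pays out 2.5 × 36 = 90.00 in total (split across the unequal shares, but the aggregate is all that matters for the group sum).
The 3 free-riders keep 36 each, adding 108. Group total = 108 + 90.00 = 198.00.

198.00 tokens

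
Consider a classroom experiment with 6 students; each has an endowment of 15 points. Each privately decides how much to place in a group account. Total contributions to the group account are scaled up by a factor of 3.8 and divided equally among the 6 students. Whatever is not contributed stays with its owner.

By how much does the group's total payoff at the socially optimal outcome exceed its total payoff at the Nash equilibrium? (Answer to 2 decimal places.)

Each contributed unit returns 3.8/6 = 0.6333 to its contributor — below 1 — so contributing 0 is dominant for every player. At the Nash equilibrium everyone keeps their 15, and the group total is 6 × 15 = 90.
Each contributed unit returns 3.800 to the group as a whole (0.6333 to each of 6 players), which exceeds 1, so the social optimum is full contribution: group total = 3.800 × 90 = 342.00.
Efficiency loss = 342.00 − 90 = 252.00.

252.00 points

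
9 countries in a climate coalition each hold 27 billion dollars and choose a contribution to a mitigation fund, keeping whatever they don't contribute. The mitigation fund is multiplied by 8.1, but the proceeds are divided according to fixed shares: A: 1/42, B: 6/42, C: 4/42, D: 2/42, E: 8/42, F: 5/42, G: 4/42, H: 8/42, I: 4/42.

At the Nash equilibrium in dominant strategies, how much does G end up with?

For player j, contributing a unit is worthwhile iff 8.1 × (j's share) ≥ 1, i.e. iff j's share is at least 0.1235.
B, E and H are above the threshold, contributing 27 each; the remaining 6 contribute 0. Total contributed: 81.
G keeps 27 and receives 8.1 × 81 × 4/42 = 62.49 from the mitigation fund, for a payoff of 89.49.

89.49 billion dollars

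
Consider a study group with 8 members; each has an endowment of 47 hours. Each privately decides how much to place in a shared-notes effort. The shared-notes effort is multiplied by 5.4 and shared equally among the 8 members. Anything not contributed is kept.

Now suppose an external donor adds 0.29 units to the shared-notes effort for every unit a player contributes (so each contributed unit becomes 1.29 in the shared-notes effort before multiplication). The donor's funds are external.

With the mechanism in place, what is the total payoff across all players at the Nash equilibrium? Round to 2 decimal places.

With the mechanism, a contributed unit returns 5.4 × 1.29 / 8 = 0.8708 per unit of net cost — still below 1 — so contributing 0 remains dominant for every player.
At the Nash equilibrium no one contributes; group total payoff = 8 × 47 = 376.

376.00 hours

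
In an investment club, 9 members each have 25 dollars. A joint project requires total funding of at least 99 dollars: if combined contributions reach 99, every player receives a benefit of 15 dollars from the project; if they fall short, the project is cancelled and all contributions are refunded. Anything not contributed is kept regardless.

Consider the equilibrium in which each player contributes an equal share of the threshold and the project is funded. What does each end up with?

Equal share of the threshold: 99/9 = 11.
At this profile no one gains by cutting their contribution: any cut drops the total below 99, the project is cancelled, contributions are refunded, and the deviator ends with 25, which is less than 25 − 11 + 15 = 29. Contributing more than 11 just wastes the excess. So contributing exactly 11 is a best response.
Each player's payoff: 25 − 11 + 15 = 29.

29 dollars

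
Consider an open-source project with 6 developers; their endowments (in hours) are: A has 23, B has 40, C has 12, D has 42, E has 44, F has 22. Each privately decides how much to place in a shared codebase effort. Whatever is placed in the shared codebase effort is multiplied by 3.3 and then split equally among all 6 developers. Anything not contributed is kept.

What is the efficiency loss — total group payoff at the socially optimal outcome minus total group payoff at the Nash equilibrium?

The private return per contributed unit is 3.3/6 = 0.5500 < 1 for every player regardless of endowment, so the Nash equilibrium is zero contribution and the group total is Σ E_j = 23 + 40 + 12 + 42 + 44 + 22 = 183.
Each contributed unit returns 3.300 to the group, so the social optimum is full contribution by everyone: group total = 3.300 × 183 = 603.90.
Efficiency loss = (3.300 − 1) × 183 = 420.90.

420.90 hours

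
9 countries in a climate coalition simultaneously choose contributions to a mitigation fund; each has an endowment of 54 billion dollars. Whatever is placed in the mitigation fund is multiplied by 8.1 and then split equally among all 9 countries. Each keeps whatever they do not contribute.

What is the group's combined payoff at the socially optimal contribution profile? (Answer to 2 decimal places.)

Each contributed unit returns 8.100 to the group as a whole (0.9000 to each of 9 players), which exceeds 1, so the social optimum is full contribution: group total = 8.100 × 486 = 3936.60.

3936.60 billion dollars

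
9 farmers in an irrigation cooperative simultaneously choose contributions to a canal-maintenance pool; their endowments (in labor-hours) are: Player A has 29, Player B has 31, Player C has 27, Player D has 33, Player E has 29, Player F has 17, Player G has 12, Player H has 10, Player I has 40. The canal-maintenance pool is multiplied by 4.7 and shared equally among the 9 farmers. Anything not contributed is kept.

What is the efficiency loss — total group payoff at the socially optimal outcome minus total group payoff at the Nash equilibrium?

843.60 labor-hours

The private return per contributed unit is 4.7/9 = 0.5222 < 1 for every player regardless of endowment, so the Nash equilibrium is zero contribution and the group total is Σ E_j = 29 + 31 + 27 + 33 + 29 + 17 + 12 + 10 + 40 = 228.
Each contributed unit returns 4.700 to the group, so the social optimum is full contribution by everyone: group total = 4.700 × 228 = 1071.60.
Efficiency loss = (4.700 − 1) × 228 = 843.60.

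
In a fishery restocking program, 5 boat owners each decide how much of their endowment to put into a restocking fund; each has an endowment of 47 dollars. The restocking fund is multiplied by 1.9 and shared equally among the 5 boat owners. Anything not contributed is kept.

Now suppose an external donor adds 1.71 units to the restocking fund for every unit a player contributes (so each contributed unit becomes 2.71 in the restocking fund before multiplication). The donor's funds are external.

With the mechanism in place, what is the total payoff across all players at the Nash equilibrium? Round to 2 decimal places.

1210.02 dollars

Under the mechanism each unit contributed yields 1.9 × 2.71 / 5 = 1.0298 back to its contributor per unit of net cost, which exceeds 1, making full contribution the dominant choice for everyone.
At the Nash equilibrium everyone contributes 47. Group total payoff = 1.9 × 2.71 × 235 = 1210.02.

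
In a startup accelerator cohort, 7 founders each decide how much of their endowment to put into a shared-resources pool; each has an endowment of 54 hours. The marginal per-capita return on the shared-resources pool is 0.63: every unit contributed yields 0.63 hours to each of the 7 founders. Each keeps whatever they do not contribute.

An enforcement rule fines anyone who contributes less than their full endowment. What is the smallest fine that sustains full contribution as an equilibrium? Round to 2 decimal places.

19.98 hours

Given the others contribute fully, the best deviation is to contribute 0 (any partial contribution still incurs the fine and gives up units whose private return 0.63 is below 1).
Deviating from 54 to 0 saves 54 hours but forfeits the deviator's share of the drop in the shared-resources pool: 0.63 × 54 = 34.02.
So the deviation gain is 54 − 34.02 = 19.98, and the fine must be at least 19.98 hours to wipe it out.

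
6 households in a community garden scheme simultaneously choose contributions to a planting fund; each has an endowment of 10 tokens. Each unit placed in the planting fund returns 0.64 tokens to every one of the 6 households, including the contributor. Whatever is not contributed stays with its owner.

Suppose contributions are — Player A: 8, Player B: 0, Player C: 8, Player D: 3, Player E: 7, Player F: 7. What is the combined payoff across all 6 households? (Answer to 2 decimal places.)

Total contributed: 8 + 0 + 8 + 3 + 7 + 7 = 33; total kept: 6 × 10 − 33 = 27.
The planting fund pays out 0.64 × 6 × 33 = 126.72 in aggregate.
Group total = 27 + 126.72 = 153.72.

153.72 tokens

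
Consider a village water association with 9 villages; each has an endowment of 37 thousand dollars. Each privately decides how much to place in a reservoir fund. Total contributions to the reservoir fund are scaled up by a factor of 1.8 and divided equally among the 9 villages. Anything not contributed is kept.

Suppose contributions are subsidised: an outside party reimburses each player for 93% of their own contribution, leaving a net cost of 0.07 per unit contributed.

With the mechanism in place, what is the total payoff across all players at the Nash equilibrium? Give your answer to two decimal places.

909.09 thousand dollars

The effective private return per unit is now (1.8/9) / 0.07 = 2.8571 > 1, so every player's dominant strategy flips to full contribution.
At the Nash equilibrium everyone contributes 37. Group total payoff = 9 × (37 × 0.93 + 1.8 × 37) = 909.09.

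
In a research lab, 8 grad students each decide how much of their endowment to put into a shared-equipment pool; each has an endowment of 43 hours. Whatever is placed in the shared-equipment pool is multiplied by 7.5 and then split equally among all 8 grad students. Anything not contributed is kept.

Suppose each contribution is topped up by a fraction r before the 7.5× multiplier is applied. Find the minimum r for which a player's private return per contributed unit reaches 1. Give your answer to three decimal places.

0.067

With matching at rate r, one contributed unit becomes (1 + r) in the shared-equipment pool and returns 7.5 × (1 + r) / 8 to the contributor.
Setting this equal to 1: 1 + r = 8/7.5 = 1.0667.
So the minimum matching rate is r = 1.0667 − 1 = 0.067.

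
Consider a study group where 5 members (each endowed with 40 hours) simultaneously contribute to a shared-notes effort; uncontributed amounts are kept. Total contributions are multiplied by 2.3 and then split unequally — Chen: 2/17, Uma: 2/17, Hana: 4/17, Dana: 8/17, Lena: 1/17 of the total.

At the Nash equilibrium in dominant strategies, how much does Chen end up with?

A player with share s gets back 2.3·s per unit contributed, so full contribution is dominant for anyone with s > 1/2.3 = 0.4348 and zero contribution is dominant for anyone below.
The only share above 0.4348 is Dana's 8/17, contributing 40; the remaining 4 contribute 0. Total contributed: 40.
Chen keeps 40 and receives 2.3 × 40 × 2/17 = 10.82 from the shared-notes effort, for a payoff of 50.82.

50.82 hours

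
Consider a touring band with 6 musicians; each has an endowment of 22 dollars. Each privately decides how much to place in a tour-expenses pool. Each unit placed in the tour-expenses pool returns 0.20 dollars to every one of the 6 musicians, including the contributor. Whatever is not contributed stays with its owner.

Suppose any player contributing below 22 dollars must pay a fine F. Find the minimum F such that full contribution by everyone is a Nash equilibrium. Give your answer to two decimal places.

Given the others contribute fully, the best deviation is to contribute 0 (any partial contribution still incurs the fine and gives up units whose private return 0.20 is below 1).
Deviating from 22 to 0 saves 22 dollars but forfeits the deviator's share of the drop in the tour-expenses pool: 0.20 × 22 = 4.40.
So the deviation gain is 22 − 4.40 = 17.60, and the fine must be at least 17.60 dollars to wipe it out.

17.60 dollars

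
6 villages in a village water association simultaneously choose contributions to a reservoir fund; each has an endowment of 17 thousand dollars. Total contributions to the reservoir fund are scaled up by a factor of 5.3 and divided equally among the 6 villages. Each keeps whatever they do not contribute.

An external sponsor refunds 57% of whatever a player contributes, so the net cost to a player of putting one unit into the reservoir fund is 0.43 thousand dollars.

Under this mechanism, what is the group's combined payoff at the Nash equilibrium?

The effective private return per unit is now (5.3/6) / 0.43 = 2.0543 > 1, so every player's dominant strategy flips to full contribution.
At the Nash equilibrium everyone contributes 17. Group total payoff = 6 × (17 × 0.57 + 5.3 × 17) = 598.74.

598.74 thousand dollars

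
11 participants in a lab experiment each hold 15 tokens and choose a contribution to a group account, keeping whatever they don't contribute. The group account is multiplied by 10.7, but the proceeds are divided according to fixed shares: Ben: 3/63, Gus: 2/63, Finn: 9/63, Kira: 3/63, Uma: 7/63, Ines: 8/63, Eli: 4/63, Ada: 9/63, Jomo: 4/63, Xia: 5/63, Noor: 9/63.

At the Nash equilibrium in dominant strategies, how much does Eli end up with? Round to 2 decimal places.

A player with share s gets back 10.7·s per unit contributed, so full contribution is dominant for anyone with s > 1/10.7 = 0.0935 and zero contribution is dominant for anyone below.
Finn, Uma, Ines, Ada and Noor are above the threshold, contributing 15 each; the remaining 6 contribute 0. Total contributed: 75.
Eli keeps 15 and receives 10.7 × 75 × 4/63 = 50.95 from the group account, for a payoff of 65.95.

65.95 tokens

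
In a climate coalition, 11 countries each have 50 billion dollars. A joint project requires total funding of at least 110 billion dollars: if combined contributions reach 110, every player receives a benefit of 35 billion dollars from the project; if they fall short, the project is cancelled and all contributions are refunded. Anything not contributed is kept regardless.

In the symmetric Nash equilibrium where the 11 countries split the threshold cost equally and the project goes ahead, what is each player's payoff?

Equal share of the threshold: 110/11 = 10.
At this profile no one gains by cutting their contribution: any cut drops the total below 110, the project is cancelled, contributions are refunded, and the deviator ends with 50, which is less than 50 − 10 + 35 = 75. Contributing more than 10 just wastes the excess. So contributing exactly 10 is a best response.
Each player's payoff: 50 − 10 + 35 = 75.

75 billion dollars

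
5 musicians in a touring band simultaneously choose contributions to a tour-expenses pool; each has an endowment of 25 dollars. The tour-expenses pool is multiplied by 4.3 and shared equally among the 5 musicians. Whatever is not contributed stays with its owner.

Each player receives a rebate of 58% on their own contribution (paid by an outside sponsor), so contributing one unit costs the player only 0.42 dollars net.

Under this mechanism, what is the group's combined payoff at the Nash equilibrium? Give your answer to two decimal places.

The effective private return per unit is now (4.3/5) / 0.42 = 2.0476 > 1, so every player's dominant strategy flips to full contribution.
At the Nash equilibrium everyone contributes 25. Group total payoff = 5 × (25 × 0.58 + 4.3 × 25) = 610.00.

610.00 dollars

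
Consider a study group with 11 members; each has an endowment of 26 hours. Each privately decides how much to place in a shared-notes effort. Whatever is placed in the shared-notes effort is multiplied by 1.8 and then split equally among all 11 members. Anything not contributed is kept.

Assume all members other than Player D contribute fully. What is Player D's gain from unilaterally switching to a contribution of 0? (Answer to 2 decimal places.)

21.75 hours

Switching from a contribution of 26 to 0 lets Player D keep an extra 26 hours, but lowers the shared-notes effort by 26, which costs Player D their own share of that drop: 1.8/11 × 26 = 4.25.
Net gain = 26 − 4.25 = 21.75. The private return per contributed unit (0.1636) is below 1, so free-riding is indeed the best response regardless of what the others do.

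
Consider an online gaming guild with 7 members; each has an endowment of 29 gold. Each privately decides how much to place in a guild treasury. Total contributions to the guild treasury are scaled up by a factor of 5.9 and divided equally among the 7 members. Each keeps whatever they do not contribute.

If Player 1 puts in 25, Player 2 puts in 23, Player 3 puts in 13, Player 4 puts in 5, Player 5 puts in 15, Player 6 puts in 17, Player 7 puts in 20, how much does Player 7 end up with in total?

108.46 gold

Total contributed: 25 + 23 + 13 + 5 + 15 + 17 + 20 = 118.
Each receives 5.9 × 118 / 7 = 99.46 from the guild treasury.
Player 7 keeps 29 − 20 = 9, so Player 7's payoff is 9 + 99.46 = 108.46.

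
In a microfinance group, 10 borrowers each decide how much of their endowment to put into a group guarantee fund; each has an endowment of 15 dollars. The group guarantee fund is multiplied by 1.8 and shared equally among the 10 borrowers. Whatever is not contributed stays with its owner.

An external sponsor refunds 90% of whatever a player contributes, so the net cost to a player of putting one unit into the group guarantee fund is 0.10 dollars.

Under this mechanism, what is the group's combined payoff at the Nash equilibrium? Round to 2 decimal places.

The effective private return per unit is now (1.8/10) / 0.10 = 1.8000 > 1, so every player's dominant strategy flips to full contribution.
At the Nash equilibrium everyone contributes 15. Group total payoff = 10 × (15 × 0.90 + 1.8 × 15) = 405.00.

405.00 dollars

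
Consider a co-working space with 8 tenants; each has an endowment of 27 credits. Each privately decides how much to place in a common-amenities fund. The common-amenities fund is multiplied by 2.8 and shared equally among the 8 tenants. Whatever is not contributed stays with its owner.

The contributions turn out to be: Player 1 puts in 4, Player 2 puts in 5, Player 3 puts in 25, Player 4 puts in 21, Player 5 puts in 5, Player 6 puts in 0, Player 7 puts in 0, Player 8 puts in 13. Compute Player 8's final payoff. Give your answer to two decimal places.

39.55 credits

Total contributed: 4 + 5 + 25 + 21 + 5 + 0 + 0 + 13 = 73.
Each receives 2.8 × 73 / 8 = 25.55 from the common-amenities fund.
Player 8 keeps 27 − 13 = 14, so Player 8's payoff is 14 + 25.55 = 39.55.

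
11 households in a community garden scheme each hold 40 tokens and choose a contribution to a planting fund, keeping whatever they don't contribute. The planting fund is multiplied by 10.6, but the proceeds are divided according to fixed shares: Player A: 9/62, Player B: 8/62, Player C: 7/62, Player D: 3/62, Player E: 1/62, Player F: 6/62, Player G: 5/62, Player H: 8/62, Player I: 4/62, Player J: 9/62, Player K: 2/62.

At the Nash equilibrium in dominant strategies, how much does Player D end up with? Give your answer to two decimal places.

Each unit j contributes comes back to j as 10.6 × (j's share), so j prefers to contribute only if that share exceeds 1/10.6 = 0.0943; otherwise keeping the unit dominates.
Player A, Player B, Player C, Player F, Player H and Player J clear that bar, contributing 40 each; the remaining 5 contribute 0. Total contributed: 240.
Player D keeps 40 and receives 10.6 × 240 × 3/62 = 123.10 from the planting fund, for a payoff of 163.10.

163.10 tokens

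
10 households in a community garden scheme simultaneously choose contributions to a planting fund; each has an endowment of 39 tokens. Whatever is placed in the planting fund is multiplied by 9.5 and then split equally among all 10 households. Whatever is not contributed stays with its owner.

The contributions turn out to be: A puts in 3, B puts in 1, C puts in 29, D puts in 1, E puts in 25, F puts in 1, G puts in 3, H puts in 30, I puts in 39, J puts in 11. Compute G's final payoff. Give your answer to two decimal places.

171.85 tokens

Total contributed: 3 + 1 + 29 + 1 + 25 + 1 + 3 + 30 + 39 + 11 = 143.
Each receives 9.5 × 143 / 10 = 135.85 from the planting fund.
G keeps 39 − 3 = 36, so G's payoff is 36 + 135.85 = 171.85.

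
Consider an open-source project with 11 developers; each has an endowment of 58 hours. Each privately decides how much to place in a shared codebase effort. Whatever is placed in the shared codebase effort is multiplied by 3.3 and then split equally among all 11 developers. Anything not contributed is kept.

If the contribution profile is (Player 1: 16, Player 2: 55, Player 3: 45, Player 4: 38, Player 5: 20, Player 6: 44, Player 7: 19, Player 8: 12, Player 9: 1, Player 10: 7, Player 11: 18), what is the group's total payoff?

1270.50 hours

Total contributed: 16 + 55 + 45 + 38 + 20 + 44 + 19 + 12 + 1 + 7 + 18 = 275; total kept: 11 × 58 − 275 = 363.
The shared codebase effort pays out 3.3 × 275 = 907.50 in aggregate.
Group total = 363 + 907.50 = 1270.50.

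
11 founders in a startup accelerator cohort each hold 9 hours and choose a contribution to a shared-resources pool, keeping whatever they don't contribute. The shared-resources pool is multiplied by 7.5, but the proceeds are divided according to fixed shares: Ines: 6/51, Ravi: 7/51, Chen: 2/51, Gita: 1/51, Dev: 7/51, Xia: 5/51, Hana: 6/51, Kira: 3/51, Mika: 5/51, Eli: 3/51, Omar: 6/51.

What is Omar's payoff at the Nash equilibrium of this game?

Each unit j contributes comes back to j as 7.5 × (j's share), so j prefers to contribute only if that share exceeds 1/7.5 = 0.1333; otherwise keeping the unit dominates.
Ravi and Dev clear that bar, contributing 9 each; the remaining 9 contribute 0. Total contributed: 18.
Omar keeps 9 and receives 7.5 × 18 × 6/51 = 15.88 from the shared-resources pool, for a payoff of 24.88.

24.88 hours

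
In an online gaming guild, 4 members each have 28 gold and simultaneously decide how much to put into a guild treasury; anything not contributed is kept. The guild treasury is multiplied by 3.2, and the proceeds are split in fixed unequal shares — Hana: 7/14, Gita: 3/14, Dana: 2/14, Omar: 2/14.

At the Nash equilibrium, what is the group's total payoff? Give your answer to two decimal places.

Each unit j contributes comes back to j as 3.2 × (j's share), so j prefers to contribute only if that share exceeds 1/3.2 = 0.3125; otherwise keeping the unit dominates.
Hana alone (share 7/14) is above the threshold, contributing 28; the remaining 3 contribute 0. Total contributed: 28.
The guild treasury pays out 3.2 × 28 = 89.60 in total (split across the unequal shares, but the aggregate is all that matters for the group sum).
The 3 free-riders keep 28 each, adding 84. Group total = 84 + 89.60 = 173.60.

173.60 gold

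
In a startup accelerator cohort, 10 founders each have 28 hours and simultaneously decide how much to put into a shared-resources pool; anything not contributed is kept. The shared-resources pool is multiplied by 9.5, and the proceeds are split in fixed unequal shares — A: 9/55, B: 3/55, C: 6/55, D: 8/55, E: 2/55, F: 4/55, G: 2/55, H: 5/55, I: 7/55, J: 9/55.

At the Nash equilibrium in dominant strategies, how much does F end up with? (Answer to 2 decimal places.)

A player with share s gets back 9.5·s per unit contributed, so full contribution is dominant for anyone with s > 1/9.5 = 0.1053 and zero contribution is dominant for anyone below.
The shares above 0.1053 belong to A, C, D, I and J, contributing 28 each; the remaining 5 contribute 0. Total contributed: 140.
F keeps 28 and receives 9.5 × 140 × 4/55 = 96.73 from the shared-resources pool, for a payoff of 124.73.

124.73 hours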